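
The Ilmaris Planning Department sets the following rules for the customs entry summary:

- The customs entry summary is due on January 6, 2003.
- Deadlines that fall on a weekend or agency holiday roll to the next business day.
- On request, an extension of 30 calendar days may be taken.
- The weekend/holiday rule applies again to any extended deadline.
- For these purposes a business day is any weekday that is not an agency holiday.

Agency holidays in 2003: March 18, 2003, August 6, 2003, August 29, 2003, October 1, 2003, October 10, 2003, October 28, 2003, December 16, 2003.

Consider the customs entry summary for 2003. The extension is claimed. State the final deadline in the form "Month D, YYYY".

February 5, 2003

The stated deadline is January 6, 2003.
January 6, 2003 is a Monday and not a listed holiday, so it stands.
Applying the 30-calendar-day extension: January 6, 2003 + 30 days = February 5, 2003.
Since February 5, 2003 is a Wednesday and not a holiday, the date is unchanged.
Deadline: February 5, 2003.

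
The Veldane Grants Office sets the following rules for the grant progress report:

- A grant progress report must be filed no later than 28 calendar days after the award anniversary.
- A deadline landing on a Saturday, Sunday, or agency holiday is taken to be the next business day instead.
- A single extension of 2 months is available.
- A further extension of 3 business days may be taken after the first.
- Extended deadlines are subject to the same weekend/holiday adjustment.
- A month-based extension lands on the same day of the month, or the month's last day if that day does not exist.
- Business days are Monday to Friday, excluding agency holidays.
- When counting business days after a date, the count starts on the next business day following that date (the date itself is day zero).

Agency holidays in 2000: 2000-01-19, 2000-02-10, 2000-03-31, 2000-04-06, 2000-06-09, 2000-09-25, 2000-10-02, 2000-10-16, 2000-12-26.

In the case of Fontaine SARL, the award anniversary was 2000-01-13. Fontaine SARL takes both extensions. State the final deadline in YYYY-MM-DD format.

28 calendar days after 2000-01-13 is 2000-02-10.
2000-02-10 falls on a listed holiday. Rolling to the next business day gives 2000-02-11, a Friday.
The 2 months extension carries 2000-02-11 to 2000-04-11.
2000-04-11 (Tuesday) is already a business day.
Counting 3 further business days from 2000-04-11 reaches 2000-04-14.
Since 2000-04-14 is a Friday and not a holiday, the date is unchanged.
Deadline: 2000-04-14.

2000-04-14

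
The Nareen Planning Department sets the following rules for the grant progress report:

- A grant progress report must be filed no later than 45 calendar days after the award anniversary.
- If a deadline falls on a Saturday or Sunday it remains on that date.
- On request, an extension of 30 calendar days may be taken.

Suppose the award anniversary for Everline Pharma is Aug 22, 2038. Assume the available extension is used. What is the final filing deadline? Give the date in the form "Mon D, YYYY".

From Aug 22, 2038, 45 calendar days later is Oct 6, 2038.
Oct 6, 2038 falls on a Wednesday. The rules make no weekend/holiday allowance, so it remains Oct 6, 2038.
Applying the 30-calendar-day extension: Oct 6, 2038 + 30 days = Nov 5, 2038.
Nov 5, 2038 is a Friday; no weekend or holiday adjustment applies.
So the filing is due Nov 5, 2038.

Nov 5, 2038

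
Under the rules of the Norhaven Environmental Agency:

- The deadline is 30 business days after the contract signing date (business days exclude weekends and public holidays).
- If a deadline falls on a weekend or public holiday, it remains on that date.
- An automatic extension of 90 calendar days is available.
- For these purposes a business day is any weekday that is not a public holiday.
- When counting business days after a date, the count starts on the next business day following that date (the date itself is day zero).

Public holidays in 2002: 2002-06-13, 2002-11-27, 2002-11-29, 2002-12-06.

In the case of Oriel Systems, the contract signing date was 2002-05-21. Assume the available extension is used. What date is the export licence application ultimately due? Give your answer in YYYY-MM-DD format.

Counting 30 business days after 2002-05-21 (skipping weekends and listed holidays) reaches 2002-07-03.
2002-07-03 falls on a Wednesday. The rules make no weekend/holiday allowance, so it remains 2002-07-03.
Applying the 90-calendar-day extension: 2002-07-03 + 90 days = 2002-10-01.
No adjustment is made for weekends or holidays, so 2002-10-01 stands.
The final due date is 2002-10-01.

2002-10-01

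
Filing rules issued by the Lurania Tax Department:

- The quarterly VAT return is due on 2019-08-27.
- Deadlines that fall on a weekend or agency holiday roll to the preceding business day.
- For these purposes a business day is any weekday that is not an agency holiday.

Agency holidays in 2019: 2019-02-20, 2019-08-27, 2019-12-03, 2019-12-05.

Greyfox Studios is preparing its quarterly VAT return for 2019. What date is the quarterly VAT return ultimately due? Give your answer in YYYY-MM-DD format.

The statutory due date is 2019-08-27.
2019-08-27 falls on a listed holiday. Rolling to the preceding business day gives 2019-08-26, a Monday.
So the filing is due 2019-08-26.

2019-08-26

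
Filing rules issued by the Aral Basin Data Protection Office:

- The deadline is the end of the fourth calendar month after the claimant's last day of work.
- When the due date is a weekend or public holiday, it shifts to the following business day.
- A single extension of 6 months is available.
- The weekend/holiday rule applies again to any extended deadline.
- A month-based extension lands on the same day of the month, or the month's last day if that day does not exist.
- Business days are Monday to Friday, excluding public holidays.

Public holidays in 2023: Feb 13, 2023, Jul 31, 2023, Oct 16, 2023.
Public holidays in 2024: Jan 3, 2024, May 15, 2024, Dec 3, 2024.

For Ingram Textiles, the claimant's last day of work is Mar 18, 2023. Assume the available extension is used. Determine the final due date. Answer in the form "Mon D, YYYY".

Feb 1, 2024

The fourth month after Mar 18, 2023 is July 2023, whose last day is Jul 31, 2023.
Because Jul 31, 2023 is a listed holiday, the deadline becomes Aug 1, 2023 (Tuesday).
Add 6 months to Aug 1, 2023: Feb 1, 2024.
Feb 1, 2024 (Thursday) is already a business day.
Final deadline: Feb 1, 2024.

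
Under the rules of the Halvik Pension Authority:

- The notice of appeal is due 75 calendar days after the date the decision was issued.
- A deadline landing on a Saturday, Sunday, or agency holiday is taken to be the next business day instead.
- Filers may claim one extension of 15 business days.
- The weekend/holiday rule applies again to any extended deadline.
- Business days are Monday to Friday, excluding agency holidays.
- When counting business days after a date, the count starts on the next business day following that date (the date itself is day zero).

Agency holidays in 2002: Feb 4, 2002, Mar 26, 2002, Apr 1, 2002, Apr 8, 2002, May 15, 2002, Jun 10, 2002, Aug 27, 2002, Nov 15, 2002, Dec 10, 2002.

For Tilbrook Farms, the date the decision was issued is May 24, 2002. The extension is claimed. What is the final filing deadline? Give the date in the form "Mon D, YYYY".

Adding 75 calendar days to May 24, 2002 gives Aug 7, 2002.
Aug 7, 2002 is a Wednesday and not a listed holiday, so it stands.
Counting 15 further business days from Aug 7, 2002 reaches Aug 29, 2002.
Aug 29, 2002 falls on a Thursday, which is a business day, so no adjustment is needed.
Deadline: Aug 29, 2002.

Aug 29, 2002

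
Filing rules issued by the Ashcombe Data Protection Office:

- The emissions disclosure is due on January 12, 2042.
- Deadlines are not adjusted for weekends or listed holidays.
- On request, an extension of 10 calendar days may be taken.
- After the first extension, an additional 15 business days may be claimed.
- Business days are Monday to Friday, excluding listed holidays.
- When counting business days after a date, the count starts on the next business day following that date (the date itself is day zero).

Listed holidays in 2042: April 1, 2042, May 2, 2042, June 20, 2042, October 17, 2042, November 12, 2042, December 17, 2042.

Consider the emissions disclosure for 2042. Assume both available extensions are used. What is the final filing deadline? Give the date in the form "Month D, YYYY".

Start from the fixed due date, January 12, 2042.
No adjustment is made for weekends or holidays, so January 12, 2042 stands.
Add the 10 calendar-day extension to January 12, 2042: January 22, 2042.
January 22, 2042 falls on a Wednesday. The rules make no weekend/holiday allowance, so it remains January 22, 2042.
Applying the 15-business-day extension: 15 business days after January 22, 2042 is February 12, 2042.
February 12, 2042 falls on a Wednesday. The rules make no weekend/holiday allowance, so it remains February 12, 2042.
Deadline: February 12, 2042.

February 12, 2042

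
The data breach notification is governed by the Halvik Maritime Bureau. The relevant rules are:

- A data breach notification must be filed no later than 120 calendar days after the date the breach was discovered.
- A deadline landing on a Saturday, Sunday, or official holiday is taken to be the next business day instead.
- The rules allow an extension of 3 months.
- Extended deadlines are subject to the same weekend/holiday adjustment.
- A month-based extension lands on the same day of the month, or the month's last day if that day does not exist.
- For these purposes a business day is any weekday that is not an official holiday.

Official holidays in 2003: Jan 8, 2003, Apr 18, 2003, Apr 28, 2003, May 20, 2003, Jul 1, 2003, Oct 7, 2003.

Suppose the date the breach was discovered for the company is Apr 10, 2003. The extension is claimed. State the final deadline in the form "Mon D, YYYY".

Nov 10, 2003

Adding 120 calendar days to Apr 10, 2003 gives Aug 8, 2003.
Aug 8, 2003 (Friday) is already a business day.
Add 3 months to Aug 8, 2003: Nov 8, 2003.
Nov 8, 2003 falls on a Saturday. Rolling to the next business day gives Nov 10, 2003, a Monday.
So the filing is due Nov 10, 2003.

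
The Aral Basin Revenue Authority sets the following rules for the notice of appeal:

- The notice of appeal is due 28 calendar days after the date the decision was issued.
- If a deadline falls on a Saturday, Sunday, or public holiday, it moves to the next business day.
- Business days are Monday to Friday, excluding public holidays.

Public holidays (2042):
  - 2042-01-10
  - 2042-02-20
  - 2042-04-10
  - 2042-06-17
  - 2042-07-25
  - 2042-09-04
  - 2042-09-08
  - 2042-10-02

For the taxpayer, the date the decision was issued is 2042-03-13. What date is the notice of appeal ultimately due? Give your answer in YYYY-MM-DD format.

Trigger date 2042-03-13 + 28 calendar days = 2042-04-10.
2042-04-10 is a listed holiday; the next business day is 2042-04-11 (Friday).
Final deadline: 2042-04-11.

2042-04-11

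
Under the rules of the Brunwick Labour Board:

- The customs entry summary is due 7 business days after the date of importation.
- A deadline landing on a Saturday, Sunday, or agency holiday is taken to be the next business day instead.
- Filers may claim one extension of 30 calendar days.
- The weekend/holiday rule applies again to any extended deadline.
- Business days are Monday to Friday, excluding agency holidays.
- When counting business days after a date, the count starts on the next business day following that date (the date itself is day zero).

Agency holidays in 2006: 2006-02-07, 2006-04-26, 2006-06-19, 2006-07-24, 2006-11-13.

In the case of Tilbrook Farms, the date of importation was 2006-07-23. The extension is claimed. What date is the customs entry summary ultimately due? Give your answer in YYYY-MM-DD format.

Counting 7 business days after 2006-07-23 (skipping weekends and listed holidays) reaches 2006-08-02.
2006-08-02 is a Wednesday and not a listed holiday, so it stands.
Applying the 30-calendar-day extension: 2006-08-02 + 30 days = 2006-09-01.
Since 2006-09-01 is a Friday and not a holiday, the date is unchanged.
Deadline: 2006-09-01.

2006-09-01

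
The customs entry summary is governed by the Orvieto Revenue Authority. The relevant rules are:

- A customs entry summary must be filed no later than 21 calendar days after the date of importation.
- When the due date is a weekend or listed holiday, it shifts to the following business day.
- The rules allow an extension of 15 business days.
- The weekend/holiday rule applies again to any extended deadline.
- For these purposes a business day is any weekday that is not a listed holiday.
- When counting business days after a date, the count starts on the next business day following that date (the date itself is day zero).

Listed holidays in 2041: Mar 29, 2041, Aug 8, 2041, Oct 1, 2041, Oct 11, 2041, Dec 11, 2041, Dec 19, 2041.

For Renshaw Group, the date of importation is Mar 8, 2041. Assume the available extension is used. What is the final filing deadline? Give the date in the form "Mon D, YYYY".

Apr 22, 2041

21 calendar days after Mar 8, 2041 is Mar 29, 2041.
Mar 29, 2041 is a listed holiday, so it moves to the next business day, Apr 1, 2041 (Monday).
The 15-business-day extension runs from Apr 1, 2041 to Apr 22, 2041.
Apr 22, 2041 is a Monday and not a listed holiday, so it stands.
Deadline: Apr 22, 2041.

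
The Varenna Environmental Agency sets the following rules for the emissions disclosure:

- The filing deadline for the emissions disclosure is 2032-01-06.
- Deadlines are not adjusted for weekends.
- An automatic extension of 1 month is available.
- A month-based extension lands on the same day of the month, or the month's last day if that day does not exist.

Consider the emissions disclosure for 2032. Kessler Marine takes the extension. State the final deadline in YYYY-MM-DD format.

2032-02-06

The stated deadline is 2032-01-06.
2032-01-06 falls on a Tuesday. The rules make no weekend/holiday allowance, so it remains 2032-01-06.
Add 1 month to 2032-01-06: 2032-02-06.
2032-02-06 is a Friday; no weekend or holiday adjustment applies.
So the filing is due 2032-02-06.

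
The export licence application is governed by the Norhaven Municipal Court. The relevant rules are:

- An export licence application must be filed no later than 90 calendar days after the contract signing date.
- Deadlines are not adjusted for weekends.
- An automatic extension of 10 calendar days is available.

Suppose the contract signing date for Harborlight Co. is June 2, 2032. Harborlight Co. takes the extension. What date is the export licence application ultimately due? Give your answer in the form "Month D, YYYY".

Trigger date June 2, 2032 + 90 calendar days = August 31, 2032.
August 31, 2032 is a Tuesday; no weekend or holiday adjustment applies.
The 10-calendar-day extension moves the deadline from August 31, 2032 to September 10, 2032.
September 10, 2032 falls on a Friday. The rules make no weekend/holiday allowance, so it remains September 10, 2032.
The final due date is September 10, 2032.

September 10, 2032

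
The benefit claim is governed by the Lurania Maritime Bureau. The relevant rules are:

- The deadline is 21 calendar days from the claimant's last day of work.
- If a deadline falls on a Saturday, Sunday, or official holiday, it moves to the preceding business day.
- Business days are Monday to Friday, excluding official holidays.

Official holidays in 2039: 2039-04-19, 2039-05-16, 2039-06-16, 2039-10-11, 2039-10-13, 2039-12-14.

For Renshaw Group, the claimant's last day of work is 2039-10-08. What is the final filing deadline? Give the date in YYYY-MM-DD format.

21 calendar days after 2039-10-08 is 2039-10-29.
2039-10-29 is a Saturday; the preceding business day is 2039-10-28 (Friday).
Final deadline: 2039-10-28.

2039-10-28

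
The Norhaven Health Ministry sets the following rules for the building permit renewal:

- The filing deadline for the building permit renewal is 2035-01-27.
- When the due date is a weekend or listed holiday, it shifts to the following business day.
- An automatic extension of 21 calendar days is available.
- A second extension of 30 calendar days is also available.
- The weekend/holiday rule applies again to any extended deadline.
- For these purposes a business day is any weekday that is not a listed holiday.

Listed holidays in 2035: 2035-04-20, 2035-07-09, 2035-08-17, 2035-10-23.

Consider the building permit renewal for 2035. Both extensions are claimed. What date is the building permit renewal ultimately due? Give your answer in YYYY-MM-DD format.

2035-03-21

Start from the fixed due date, 2035-01-27.
2035-01-27 falls on a Saturday. Rolling to the next business day gives 2035-01-29, a Monday.
With the 21-day extension, 2035-01-29 becomes 2035-02-19.
Since 2035-02-19 is a Monday and not a holiday, the date is unchanged.
Add the 30 calendar-day extension to 2035-02-19: 2035-03-21.
Since 2035-03-21 is a Wednesday and not a holiday, the date is unchanged.
The final due date is 2035-03-21.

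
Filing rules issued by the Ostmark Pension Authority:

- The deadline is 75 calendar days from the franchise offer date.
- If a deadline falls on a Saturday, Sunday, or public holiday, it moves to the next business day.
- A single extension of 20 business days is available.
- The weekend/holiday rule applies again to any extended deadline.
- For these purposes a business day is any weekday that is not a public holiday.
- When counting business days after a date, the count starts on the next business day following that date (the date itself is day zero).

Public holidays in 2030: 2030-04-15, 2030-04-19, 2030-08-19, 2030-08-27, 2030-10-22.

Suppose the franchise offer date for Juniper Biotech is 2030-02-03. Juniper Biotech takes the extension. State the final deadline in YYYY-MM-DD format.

Trigger date 2030-02-03 + 75 calendar days = 2030-04-19.
2030-04-19 is a listed holiday; the next business day is 2030-04-22 (Monday).
Applying the 20-business-day extension: 20 business days after 2030-04-22 is 2030-05-20.
Since 2030-05-20 is a Monday and not a holiday, the date is unchanged.
So the filing is due 2030-05-20.

2030-05-20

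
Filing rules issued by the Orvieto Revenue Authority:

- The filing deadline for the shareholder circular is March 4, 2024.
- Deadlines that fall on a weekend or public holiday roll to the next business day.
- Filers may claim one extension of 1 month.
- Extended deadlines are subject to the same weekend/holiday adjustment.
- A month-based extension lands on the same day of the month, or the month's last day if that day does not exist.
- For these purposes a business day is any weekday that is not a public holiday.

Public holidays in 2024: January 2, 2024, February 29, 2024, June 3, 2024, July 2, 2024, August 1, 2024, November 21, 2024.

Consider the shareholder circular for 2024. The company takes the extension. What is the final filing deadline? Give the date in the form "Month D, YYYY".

Start from the fixed due date, March 4, 2024.
March 4, 2024 falls on a Monday, which is a business day, so no adjustment is needed.
Add 1 month to March 4, 2024: April 4, 2024.
April 4, 2024 (Thursday) is already a business day.
Deadline: April 4, 2024.

April 4, 2024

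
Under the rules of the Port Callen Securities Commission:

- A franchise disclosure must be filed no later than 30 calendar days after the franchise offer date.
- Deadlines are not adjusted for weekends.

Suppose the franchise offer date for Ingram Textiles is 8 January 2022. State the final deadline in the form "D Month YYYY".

Trigger date 8 January 2022 + 30 calendar days = 7 February 2022.
7 February 2022 falls on a Monday. The rules make no weekend/holiday allowance, so it remains 7 February 2022.
Final deadline: 7 February 2022.

7 February 2022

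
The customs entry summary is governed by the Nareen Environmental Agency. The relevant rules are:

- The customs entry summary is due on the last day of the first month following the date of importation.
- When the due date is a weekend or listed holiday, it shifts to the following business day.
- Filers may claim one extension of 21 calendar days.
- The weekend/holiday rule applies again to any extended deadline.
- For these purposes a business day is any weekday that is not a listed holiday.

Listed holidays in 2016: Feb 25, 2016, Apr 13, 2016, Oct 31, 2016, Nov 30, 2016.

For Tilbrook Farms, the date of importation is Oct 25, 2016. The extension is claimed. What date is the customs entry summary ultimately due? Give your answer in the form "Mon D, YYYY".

Dec 22, 2016

1 month after Oct 25, 2016 is November 2016; that month ends on Nov 30, 2016.
Nov 30, 2016 is a listed holiday, so it moves to the next business day, Dec 1, 2016 (Thursday).
With the 21-day extension, Dec 1, 2016 becomes Dec 22, 2016.
Dec 22, 2016 falls on a Thursday, which is a business day, so no adjustment is needed.
The final due date is Dec 22, 2016.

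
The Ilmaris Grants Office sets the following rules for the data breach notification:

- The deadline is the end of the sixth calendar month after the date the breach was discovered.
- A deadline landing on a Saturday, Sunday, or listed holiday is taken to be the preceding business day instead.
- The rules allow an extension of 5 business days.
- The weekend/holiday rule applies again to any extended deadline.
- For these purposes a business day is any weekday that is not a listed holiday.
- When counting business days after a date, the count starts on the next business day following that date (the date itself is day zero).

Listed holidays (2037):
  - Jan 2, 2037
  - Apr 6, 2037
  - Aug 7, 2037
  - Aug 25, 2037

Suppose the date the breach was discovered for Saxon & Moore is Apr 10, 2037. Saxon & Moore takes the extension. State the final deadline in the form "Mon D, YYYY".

6 months after Apr 10, 2037 is October 2037; that month ends on Oct 31, 2037.
Oct 31, 2037 is a Saturday, so it moves to the preceding business day, Oct 30, 2037 (Friday).
Counting 5 further business days from Oct 30, 2037 reaches Nov 6, 2037.
Nov 6, 2037 falls on a Friday, which is a business day, so no adjustment is needed.
The final due date is Nov 6, 2037.

Nov 6, 2037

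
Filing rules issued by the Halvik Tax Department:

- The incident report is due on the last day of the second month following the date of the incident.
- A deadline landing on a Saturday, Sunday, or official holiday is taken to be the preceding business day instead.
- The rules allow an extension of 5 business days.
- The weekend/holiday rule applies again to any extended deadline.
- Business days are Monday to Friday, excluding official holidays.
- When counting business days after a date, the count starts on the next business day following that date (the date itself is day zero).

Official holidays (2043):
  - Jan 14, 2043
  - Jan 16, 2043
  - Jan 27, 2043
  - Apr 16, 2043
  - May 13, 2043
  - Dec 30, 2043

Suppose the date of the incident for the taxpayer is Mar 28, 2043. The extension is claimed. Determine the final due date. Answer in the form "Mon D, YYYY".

2 months after Mar 28, 2043 is May 2043; that month ends on May 31, 2043.
May 31, 2043 is a Sunday, so it moves to the preceding business day, May 29, 2043 (Friday).
The 5-business-day extension runs from May 29, 2043 to Jun 5, 2043.
Jun 5, 2043 falls on a Friday, which is a business day, so no adjustment is needed.
So the filing is due Jun 5, 2043.

Jun 5, 2043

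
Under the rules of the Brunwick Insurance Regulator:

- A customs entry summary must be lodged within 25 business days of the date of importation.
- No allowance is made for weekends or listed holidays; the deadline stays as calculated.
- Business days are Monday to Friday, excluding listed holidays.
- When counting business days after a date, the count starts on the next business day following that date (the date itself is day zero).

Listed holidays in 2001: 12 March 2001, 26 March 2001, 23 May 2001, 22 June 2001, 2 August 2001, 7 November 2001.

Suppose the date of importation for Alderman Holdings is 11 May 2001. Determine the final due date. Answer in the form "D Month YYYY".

18 June 2001

25 business days after 11 May 2001, excluding weekends and holidays, is 18 June 2001.
No adjustment is made for weekends or holidays, so 18 June 2001 stands.
Deadline: 18 June 2001.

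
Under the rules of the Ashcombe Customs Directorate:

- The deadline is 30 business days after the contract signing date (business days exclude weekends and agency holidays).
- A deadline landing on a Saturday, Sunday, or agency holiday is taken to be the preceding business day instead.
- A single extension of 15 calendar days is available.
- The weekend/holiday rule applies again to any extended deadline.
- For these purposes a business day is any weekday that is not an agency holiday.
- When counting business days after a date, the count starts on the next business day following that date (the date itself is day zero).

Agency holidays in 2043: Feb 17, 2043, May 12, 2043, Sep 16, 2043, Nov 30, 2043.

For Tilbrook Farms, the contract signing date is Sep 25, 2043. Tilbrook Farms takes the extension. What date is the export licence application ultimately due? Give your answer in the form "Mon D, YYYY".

Nov 20, 2043

Counting 30 business days after Sep 25, 2043 (skipping weekends and listed holidays) reaches Nov 6, 2043.
Nov 6, 2043 (Friday) is already a business day.
Applying the 15-calendar-day extension: Nov 6, 2043 + 15 days = Nov 21, 2043.
Nov 21, 2043 falls on a Saturday. Rolling to the preceding business day gives Nov 20, 2043, a Friday.
So the filing is due Nov 20, 2043.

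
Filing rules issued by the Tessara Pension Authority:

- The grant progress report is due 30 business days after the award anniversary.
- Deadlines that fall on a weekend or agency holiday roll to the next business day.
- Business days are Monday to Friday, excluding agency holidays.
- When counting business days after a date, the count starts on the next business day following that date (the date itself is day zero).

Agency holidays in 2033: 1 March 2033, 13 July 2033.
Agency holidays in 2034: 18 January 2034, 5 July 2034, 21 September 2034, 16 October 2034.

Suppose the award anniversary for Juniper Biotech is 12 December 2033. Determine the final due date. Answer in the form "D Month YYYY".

30 business days after 12 December 2033, excluding weekends and holidays, is 24 January 2034.
24 January 2034 (Tuesday) is already a business day.
So the filing is due 24 January 2034.

24 January 2034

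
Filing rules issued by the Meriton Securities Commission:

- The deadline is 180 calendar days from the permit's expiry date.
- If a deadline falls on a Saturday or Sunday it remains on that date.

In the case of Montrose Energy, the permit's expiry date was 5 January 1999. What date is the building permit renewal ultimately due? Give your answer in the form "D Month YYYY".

180 calendar days after 5 January 1999 is 4 July 1999.
4 July 1999 is a Sunday; no weekend or holiday adjustment applies.
So the filing is due 4 July 1999.

4 July 1999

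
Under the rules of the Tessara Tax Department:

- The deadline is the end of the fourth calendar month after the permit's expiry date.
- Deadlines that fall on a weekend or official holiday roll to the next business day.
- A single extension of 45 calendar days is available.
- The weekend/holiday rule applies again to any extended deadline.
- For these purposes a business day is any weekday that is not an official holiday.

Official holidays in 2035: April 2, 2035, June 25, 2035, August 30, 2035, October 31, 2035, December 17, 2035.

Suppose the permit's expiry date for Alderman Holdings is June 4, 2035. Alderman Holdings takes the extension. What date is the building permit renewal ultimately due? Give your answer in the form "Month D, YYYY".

December 18, 2035

4 months after June 4, 2035 falls in October 2035; the last day of that month is October 31, 2035.
Because October 31, 2035 is a listed holiday, the deadline becomes November 1, 2035 (Thursday).
Add the 45 calendar-day extension to November 1, 2035: December 16, 2035.
Because December 16, 2035 is a Sunday, the deadline becomes December 18, 2035 (Tuesday).
So the filing is due December 18, 2035.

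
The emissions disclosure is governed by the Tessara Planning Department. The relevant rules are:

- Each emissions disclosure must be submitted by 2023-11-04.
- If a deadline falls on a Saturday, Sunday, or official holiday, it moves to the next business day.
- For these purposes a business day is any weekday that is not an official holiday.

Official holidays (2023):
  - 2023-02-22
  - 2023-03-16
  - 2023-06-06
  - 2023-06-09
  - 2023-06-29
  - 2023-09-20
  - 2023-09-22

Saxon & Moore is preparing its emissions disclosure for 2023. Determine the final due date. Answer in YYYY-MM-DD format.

2023-11-06

Start from the fixed due date, 2023-11-04.
Because 2023-11-04 is a Saturday, the deadline becomes 2023-11-06 (Monday).
Final deadline: 2023-11-06.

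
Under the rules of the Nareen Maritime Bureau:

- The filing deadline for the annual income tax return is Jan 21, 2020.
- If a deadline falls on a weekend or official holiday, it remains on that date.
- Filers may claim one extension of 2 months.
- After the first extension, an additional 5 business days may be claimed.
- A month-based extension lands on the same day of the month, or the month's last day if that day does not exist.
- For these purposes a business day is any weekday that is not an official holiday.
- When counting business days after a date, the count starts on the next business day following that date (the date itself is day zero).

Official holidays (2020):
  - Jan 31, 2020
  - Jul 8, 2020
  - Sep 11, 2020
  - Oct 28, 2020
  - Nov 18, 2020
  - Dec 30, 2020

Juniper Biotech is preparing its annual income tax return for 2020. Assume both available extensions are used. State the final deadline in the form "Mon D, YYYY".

The stated deadline is Jan 21, 2020.
Jan 21, 2020 is a Tuesday; no weekend or holiday adjustment applies.
The 2 months extension carries Jan 21, 2020 to Mar 21, 2020.
Mar 21, 2020 is a Saturday; no weekend or holiday adjustment applies.
Counting 5 further business days from Mar 21, 2020 reaches Mar 27, 2020.
Mar 27, 2020 is a Friday; no weekend or holiday adjustment applies.
The final due date is Mar 27, 2020.

Mar 27, 2020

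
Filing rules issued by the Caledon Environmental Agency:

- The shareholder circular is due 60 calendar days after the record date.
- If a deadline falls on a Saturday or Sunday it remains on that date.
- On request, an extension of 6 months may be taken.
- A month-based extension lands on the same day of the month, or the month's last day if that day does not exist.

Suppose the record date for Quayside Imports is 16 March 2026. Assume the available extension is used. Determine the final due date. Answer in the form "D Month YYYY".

Adding 60 calendar days to 16 March 2026 gives 15 May 2026.
15 May 2026 is a Friday; no weekend or holiday adjustment applies.
Applying the 6 months extension: 6 months after 15 May 2026 is 15 November 2026.
15 November 2026 is a Sunday; no weekend or holiday adjustment applies.
Final deadline: 15 November 2026.

15 November 2026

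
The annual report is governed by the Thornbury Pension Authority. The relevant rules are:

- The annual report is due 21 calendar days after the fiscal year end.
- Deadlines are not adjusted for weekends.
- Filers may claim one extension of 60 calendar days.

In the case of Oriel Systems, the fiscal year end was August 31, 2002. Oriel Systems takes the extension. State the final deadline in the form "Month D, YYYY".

November 20, 2002

21 calendar days after August 31, 2002 is September 21, 2002.
September 21, 2002 is a Saturday; no weekend or holiday adjustment applies.
Applying the 60-calendar-day extension: September 21, 2002 + 60 days = November 20, 2002.
November 20, 2002 is a Wednesday; no weekend or holiday adjustment applies.
Final deadline: November 20, 2002.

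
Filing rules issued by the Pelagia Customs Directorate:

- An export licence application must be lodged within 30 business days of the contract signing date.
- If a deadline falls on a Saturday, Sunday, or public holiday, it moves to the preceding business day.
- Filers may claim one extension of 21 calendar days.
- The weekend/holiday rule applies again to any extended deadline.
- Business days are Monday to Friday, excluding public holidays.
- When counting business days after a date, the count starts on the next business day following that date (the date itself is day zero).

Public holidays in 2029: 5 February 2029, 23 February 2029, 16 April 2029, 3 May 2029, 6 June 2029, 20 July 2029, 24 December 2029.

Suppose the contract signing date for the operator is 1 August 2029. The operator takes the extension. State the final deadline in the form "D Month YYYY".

3 October 2029

30 business days after 1 August 2029, excluding weekends and holidays, is 12 September 2029.
12 September 2029 is a Wednesday and not a listed holiday, so it stands.
With the 21-day extension, 12 September 2029 becomes 3 October 2029.
3 October 2029 is a Wednesday and not a listed holiday, so it stands.
Deadline: 3 October 2029.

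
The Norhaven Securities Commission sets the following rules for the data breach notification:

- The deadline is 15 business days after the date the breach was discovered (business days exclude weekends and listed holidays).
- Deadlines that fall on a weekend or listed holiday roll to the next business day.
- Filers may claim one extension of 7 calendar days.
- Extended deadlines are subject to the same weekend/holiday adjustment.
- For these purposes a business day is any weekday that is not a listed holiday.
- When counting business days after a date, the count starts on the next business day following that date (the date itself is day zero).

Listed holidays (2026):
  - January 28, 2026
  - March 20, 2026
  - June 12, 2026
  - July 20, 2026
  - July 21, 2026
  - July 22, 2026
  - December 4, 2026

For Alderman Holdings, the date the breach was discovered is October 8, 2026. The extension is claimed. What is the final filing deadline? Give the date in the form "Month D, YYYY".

Counting 15 business days after October 8, 2026 (skipping weekends and listed holidays) reaches October 29, 2026.
Since October 29, 2026 is a Thursday and not a holiday, the date is unchanged.
With the 7-day extension, October 29, 2026 becomes November 5, 2026.
November 5, 2026 is a Thursday and not a listed holiday, so it stands.
The final due date is November 5, 2026.

November 5, 2026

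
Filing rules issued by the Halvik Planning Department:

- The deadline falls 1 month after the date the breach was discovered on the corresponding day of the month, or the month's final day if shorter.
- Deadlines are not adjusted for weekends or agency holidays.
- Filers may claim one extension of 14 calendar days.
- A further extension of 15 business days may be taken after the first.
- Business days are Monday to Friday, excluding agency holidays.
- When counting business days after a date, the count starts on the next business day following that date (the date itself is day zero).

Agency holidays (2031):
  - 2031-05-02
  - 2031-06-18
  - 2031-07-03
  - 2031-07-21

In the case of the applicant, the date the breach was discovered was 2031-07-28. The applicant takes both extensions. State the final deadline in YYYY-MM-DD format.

1 month from 2031-07-28 is 2031-08-28.
2031-08-28 is a Thursday; no weekend or holiday adjustment applies.
The 14-calendar-day extension moves the deadline from 2031-08-28 to 2031-09-11.
2031-09-11 falls on a Thursday. The rules make no weekend/holiday allowance, so it remains 2031-09-11.
Applying the 15-business-day extension: 15 business days after 2031-09-11 is 2031-10-02.
2031-10-02 falls on a Thursday. The rules make no weekend/holiday allowance, so it remains 2031-10-02.
Final deadline: 2031-10-02.

2031-10-02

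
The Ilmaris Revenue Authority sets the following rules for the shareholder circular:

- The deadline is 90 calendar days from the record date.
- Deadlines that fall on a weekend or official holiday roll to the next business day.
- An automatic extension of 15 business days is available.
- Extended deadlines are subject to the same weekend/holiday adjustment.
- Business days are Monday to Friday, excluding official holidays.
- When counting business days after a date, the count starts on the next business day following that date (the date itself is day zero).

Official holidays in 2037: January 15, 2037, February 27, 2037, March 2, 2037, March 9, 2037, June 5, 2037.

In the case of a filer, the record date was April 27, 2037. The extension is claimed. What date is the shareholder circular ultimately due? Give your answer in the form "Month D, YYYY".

August 17, 2037

Adding 90 calendar days to April 27, 2037 gives July 26, 2037.
July 26, 2037 is a Sunday, so it moves to the next business day, July 27, 2037 (Monday).
The 15-business-day extension runs from July 27, 2037 to August 17, 2037.
Since August 17, 2037 is a Monday and not a holiday, the date is unchanged.
The final due date is August 17, 2037.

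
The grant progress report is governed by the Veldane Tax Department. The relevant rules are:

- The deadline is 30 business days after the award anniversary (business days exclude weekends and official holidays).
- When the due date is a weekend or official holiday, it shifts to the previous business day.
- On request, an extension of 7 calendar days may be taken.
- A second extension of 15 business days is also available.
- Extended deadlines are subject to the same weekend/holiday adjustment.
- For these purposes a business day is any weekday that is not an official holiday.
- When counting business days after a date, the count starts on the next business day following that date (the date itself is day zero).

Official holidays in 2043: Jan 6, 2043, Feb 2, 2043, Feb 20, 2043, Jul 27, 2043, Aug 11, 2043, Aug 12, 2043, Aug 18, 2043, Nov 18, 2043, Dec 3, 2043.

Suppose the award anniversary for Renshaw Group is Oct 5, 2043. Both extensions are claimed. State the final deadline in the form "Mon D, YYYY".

Dec 15, 2043

30 business days after Oct 5, 2043, excluding weekends and holidays, is Nov 16, 2043.
Nov 16, 2043 falls on a Monday, which is a business day, so no adjustment is needed.
With the 7-day extension, Nov 16, 2043 becomes Nov 23, 2043.
Nov 23, 2043 falls on a Monday, which is a business day, so no adjustment is needed.
Applying the 15-business-day extension: 15 business days after Nov 23, 2043 is Dec 15, 2043.
Since Dec 15, 2043 is a Tuesday and not a holiday, the date is unchanged.
The final due date is Dec 15, 2043.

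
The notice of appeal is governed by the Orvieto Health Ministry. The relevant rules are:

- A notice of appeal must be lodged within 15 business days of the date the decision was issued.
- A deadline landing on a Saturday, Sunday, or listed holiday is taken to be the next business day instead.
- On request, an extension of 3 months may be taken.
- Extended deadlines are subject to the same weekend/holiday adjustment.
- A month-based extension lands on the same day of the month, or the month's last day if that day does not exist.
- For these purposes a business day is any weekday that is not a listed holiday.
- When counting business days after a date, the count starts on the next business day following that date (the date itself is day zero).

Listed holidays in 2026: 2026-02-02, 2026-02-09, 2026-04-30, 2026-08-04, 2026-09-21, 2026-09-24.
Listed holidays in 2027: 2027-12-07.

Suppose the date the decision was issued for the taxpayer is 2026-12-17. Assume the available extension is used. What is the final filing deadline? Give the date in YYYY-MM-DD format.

2027-04-07

Counting 15 business days after 2026-12-17 (skipping weekends and listed holidays) reaches 2027-01-07.
2027-01-07 is a Thursday and not a listed holiday, so it stands.
Applying the 3 months extension: 3 months after 2027-01-07 is 2027-04-07.
2027-04-07 (Wednesday) is already a business day.
The final due date is 2027-04-07.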